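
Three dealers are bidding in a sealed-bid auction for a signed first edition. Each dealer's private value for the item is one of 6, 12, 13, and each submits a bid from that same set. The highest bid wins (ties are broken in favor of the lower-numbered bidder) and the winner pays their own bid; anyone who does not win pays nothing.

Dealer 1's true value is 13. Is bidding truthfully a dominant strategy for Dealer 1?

Consider the case where Dealer 2 bids 6 and Dealer 3 bids 6.
Truthful bid 13: wins, pays 13, utility 13 - 13 = 0.
Bid 6 instead: wins, pays 6, utility 13 - 6 = 7.
Since 7 > 0, bidding 6 is strictly better here, so truthful bidding is not dominant.

No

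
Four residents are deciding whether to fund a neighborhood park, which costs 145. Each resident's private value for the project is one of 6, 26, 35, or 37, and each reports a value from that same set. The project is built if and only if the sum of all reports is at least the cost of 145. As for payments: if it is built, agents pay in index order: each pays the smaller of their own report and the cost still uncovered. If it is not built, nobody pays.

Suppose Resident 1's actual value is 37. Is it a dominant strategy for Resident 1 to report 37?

Consider the case where Resident 2 reports 37, Resident 3 reports 37 and Resident 4 reports 37.
Truthful report 37: project built, pays 37, utility 37 - 37 = 0.
Report 35 instead: project built, pays 35, utility 37 - 35 = 2.
Since 2 > 0, reporting 35 is strictly better here, so truthful reporting is not dominant.

No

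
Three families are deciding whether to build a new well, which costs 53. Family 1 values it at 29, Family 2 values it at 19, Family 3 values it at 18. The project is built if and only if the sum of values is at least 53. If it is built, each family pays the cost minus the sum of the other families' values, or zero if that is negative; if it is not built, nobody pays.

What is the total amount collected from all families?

Total value 66 ≥ cost 53, so it is built.
Family 1: others sum to 37; max(0, 53 - 37) = 16.
Family 2: others sum to 47; max(0, 53 - 47) = 6.
Family 3: others sum to 48; max(0, 53 - 48) = 5.
Total collected = 16 + 6 + 5 = 27.

27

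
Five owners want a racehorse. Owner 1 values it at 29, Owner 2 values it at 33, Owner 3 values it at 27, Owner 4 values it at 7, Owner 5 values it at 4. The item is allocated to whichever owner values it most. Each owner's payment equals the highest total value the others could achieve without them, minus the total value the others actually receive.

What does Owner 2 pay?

Owner 2 has the highest value and receives the item.
Without Owner 2, the item would go to the next-highest value, 29, so the others could achieve 29.
With Owner 2 present and winning, the others receive nothing, so their total is 0.
Payment = 29 - 0 = 29.

29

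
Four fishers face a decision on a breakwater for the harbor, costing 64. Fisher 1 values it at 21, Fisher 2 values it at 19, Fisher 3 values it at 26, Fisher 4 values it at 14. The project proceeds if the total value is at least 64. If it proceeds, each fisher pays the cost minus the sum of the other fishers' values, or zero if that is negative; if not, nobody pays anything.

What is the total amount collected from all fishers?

18

Total value 80 ≥ cost 64, so it is built.
Fisher 1: others sum to 59; max(0, 64 - 59) = 5.
Fisher 2: others sum to 61; max(0, 64 - 61) = 3.
Fisher 3: others sum to 54; max(0, 64 - 54) = 10.
Fisher 4: others sum to 66; max(0, 64 - 66) = 0.
Total collected = 5 + 3 + 10 + 0 = 18.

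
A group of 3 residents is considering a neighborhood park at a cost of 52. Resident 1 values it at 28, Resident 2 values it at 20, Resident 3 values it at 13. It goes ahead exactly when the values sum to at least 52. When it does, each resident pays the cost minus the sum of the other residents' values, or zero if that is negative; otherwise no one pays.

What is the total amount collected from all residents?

34

Total value 61 ≥ cost 52, so it is built.
Resident 1: others sum to 33; max(0, 52 - 33) = 19.
Resident 2: others sum to 41; max(0, 52 - 41) = 11.
Resident 3: others sum to 48; max(0, 52 - 48) = 4.
Total collected = 19 + 11 + 4 = 34.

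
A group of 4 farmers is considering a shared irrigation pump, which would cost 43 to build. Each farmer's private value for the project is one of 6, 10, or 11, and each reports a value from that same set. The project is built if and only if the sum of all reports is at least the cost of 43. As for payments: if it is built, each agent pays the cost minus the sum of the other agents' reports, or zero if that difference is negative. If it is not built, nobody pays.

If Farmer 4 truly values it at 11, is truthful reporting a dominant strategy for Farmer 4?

Yes

Check each profile of the others' reports and compare truth against every alternative report.
Others report (11, 11, 11): truth gives 1, best alternative gives 1.
Others report (6, 6, 6): truth gives 0, best alternative gives 0.
Others report (6, 6, 10): truth gives 0, best alternative gives 0.
Others report (6, 6, 11): truth gives 0, best alternative gives 0.
Others report (6, 10, 6): truth gives 0, best alternative gives 0.
Others report (6, 10, 10): truth gives 0, best alternative gives 0.
(Remaining 21 profiles checked similarly; truth is weakly best in each.)
In every case the truthful report is at least as good as any alternative, so it is a dominant strategy.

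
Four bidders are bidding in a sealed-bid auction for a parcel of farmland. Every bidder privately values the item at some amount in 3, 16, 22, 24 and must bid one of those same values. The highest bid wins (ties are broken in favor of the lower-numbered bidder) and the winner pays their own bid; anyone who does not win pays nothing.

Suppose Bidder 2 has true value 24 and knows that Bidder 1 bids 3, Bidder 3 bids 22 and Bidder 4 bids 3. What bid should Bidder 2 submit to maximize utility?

Bid 3: loses, pays 0, utility 0.
Bid 16: loses, pays 0, utility 0.
Bid 22: wins, pays 22, utility 24 - 22 = 2.
Bid 24: wins, pays 24, utility 24 - 24 = 0.
The best choice is 22 with utility 2.

22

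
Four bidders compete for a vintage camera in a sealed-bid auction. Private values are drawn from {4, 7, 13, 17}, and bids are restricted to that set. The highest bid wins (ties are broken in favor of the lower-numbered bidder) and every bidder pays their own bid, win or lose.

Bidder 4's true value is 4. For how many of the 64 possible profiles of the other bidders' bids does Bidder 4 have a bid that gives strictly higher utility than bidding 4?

1

Others bid (4, 4, 4): truth gives -4; bid 7 gives -3 > -4. Violating.
Others bid (4, 4, 7): truth gives -4; no alternative beats it.
Others bid (4, 4, 13): truth gives -4; no alternative beats it.
(Checking all 64 profiles: 1 has a profitable deviation, 63 do not.)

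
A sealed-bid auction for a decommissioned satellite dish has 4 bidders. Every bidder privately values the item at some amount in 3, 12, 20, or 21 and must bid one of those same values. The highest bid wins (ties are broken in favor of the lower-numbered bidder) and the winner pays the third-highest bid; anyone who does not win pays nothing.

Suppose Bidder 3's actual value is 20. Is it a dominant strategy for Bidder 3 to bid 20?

No

Consider the case where Bidder 1 bids 3, Bidder 2 bids 3 and Bidder 4 bids 21.
Truthful bid 20: loses, pays 0, utility 0.
Bid 21 instead: wins, pays 3, utility 20 - 3 = 17.
Since 17 > 0, bidding 21 is strictly better here, so truthful bidding is not dominant.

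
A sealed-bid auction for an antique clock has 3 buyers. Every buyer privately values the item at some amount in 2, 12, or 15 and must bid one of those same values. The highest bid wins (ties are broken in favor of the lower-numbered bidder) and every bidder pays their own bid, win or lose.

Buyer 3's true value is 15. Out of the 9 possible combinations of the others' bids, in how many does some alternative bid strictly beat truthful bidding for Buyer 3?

6

Others bid (2, 2): truth gives 0; bid 12 gives 3 > 0. Violating.
Others bid (2, 15): truth gives -15; bid 2 gives -2 > -15. Violating.
Others bid (12, 15): truth gives -15; bid 2 gives -2 > -15. Violating.
Others bid (15, 2): truth gives -15; bid 2 gives -2 > -15. Violating.
Others bid (2, 12): truth gives 0; no alternative beats it.
Others bid (12, 2): truth gives 0; no alternative beats it.
(Checking all 9 profiles: 6 have a profitable deviation, 3 do not.)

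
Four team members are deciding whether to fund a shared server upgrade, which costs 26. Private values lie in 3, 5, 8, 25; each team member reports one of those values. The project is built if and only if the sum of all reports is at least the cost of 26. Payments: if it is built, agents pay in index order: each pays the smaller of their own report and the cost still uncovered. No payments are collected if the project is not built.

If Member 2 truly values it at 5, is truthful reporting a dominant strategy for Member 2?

Consider the case where Member 1 reports 3, Member 3 reports 3 and Member 4 reports 25.
Truthful report 5: project built, pays 5, utility 5 - 5 = 0.
Report 3 instead: project built, pays 3, utility 5 - 3 = 2.
Since 2 > 0, reporting 3 is strictly better here, so truthful reporting is not dominant.

No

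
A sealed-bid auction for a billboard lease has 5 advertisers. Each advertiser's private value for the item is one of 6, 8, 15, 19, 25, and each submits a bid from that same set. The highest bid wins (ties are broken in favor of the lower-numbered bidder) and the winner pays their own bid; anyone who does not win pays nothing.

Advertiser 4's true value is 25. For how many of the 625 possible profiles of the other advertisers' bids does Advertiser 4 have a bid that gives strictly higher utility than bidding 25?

108

Others bid (6, 6, 6, 6): truth gives 0; bid 8 gives 17 > 0. Violating.
Others bid (6, 6, 6, 8): truth gives 0; bid 8 gives 17 > 0. Violating.
Others bid (6, 6, 6, 15): truth gives 0; bid 15 gives 10 > 0. Violating.
Others bid (6, 6, 6, 19): truth gives 0; bid 19 gives 6 > 0. Violating.
Others bid (6, 6, 6, 25): truth gives 0; no alternative beats it.
Others bid (6, 6, 8, 25): truth gives 0; no alternative beats it.
(Checking all 625 profiles: 108 have a profitable deviation, 517 do not.)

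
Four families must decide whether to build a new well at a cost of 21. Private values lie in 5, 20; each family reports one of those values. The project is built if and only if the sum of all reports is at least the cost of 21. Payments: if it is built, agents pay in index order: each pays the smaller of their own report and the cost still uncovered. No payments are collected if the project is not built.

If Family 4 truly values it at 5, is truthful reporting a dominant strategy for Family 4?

Yes

Check each profile of the others' reports and compare truth against every alternative report.
Others report (5, 5, 5): truth gives 0, best alternative gives -1.
Others report (5, 5, 20): truth gives 5, best alternative gives 5.
Others report (5, 20, 5): truth gives 5, best alternative gives 5.
Others report (5, 20, 20): truth gives 5, best alternative gives 5.
Others report (20, 5, 5): truth gives 5, best alternative gives 5.
Others report (20, 5, 20): truth gives 5, best alternative gives 5.
(Remaining 2 profiles checked similarly; truth is weakly best in each.)
In every case the truthful report is at least as good as any alternative, so it is a dominant strategy.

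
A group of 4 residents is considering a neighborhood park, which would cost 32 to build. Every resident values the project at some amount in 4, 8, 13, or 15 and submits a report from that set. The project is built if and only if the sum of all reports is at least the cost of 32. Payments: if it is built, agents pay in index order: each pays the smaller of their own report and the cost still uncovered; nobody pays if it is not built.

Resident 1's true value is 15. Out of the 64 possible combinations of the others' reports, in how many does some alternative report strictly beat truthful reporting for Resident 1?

Others report (4, 4, 13): truth gives 0; report 13 gives 2 > 0. Violating.
Others report (4, 4, 15): truth gives 0; report 13 gives 2 > 0. Violating.
Others report (4, 8, 8): truth gives 0; report 13 gives 2 > 0. Violating.
Others report (4, 8, 13): truth gives 0; report 8 gives 7 > 0. Violating.
Others report (4, 4, 4): truth gives 0; no alternative beats it.
Others report (4, 4, 8): truth gives 0; no alternative beats it.
(Checking all 64 profiles: 60 have a profitable deviation, 4 do not.)

60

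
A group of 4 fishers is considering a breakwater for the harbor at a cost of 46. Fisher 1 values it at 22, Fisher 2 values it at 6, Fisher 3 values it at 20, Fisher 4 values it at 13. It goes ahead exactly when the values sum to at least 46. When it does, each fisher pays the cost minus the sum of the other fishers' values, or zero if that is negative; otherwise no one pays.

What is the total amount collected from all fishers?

12

Total value 61 ≥ cost 46, so it is built.
Fisher 1: others sum to 39; max(0, 46 - 39) = 7.
Fisher 2: others sum to 55; max(0, 46 - 55) = 0.
Fisher 3: others sum to 41; max(0, 46 - 41) = 5.
Fisher 4: others sum to 48; max(0, 46 - 48) = 0.
Total collected = 7 + 0 + 5 + 0 = 12.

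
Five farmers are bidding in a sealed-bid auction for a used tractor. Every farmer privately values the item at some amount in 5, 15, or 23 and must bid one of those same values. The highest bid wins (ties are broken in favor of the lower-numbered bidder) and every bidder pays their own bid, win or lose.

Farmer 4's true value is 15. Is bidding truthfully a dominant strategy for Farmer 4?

No

Consider the case where Farmer 1 bids 5, Farmer 2 bids 5, Farmer 3 bids 5 and Farmer 5 bids 23.
Truthful bid 15: loses but pays 15, utility -15.
Bid 5 instead: loses but pays 5, utility -5.
Since -5 > -15, bidding 5 is strictly better here, so truthful bidding is not dominant.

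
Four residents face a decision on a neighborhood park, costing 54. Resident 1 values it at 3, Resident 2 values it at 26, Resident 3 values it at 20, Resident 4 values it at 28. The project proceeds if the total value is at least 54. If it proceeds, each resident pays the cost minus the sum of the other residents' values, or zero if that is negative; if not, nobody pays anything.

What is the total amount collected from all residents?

Total value 77 ≥ cost 54, so it is built.
Resident 1: others sum to 74; max(0, 54 - 74) = 0.
Resident 2: others sum to 51; max(0, 54 - 51) = 3.
Resident 3: others sum to 57; max(0, 54 - 57) = 0.
Resident 4: others sum to 49; max(0, 54 - 49) = 5.
Total collected = 0 + 3 + 0 + 5 = 8.

8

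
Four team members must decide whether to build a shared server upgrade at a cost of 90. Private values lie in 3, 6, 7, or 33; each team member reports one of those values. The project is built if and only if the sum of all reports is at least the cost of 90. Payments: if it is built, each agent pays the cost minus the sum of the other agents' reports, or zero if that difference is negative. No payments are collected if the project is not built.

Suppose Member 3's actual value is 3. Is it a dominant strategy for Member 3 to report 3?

Yes

Check each profile of the others' reports and compare truth against every alternative report.
Others report (33, 33, 33): truth gives 3, best alternative gives 3.
Others report (3, 3, 3): truth gives 0, best alternative gives 0.
Others report (3, 3, 6): truth gives 0, best alternative gives 0.
Others report (3, 3, 7): truth gives 0, best alternative gives 0.
Others report (3, 3, 33): truth gives 0, best alternative gives 0.
Others report (3, 6, 3): truth gives 0, best alternative gives 0.
(Remaining 58 profiles checked similarly; truth is weakly best in each.)
In every case the truthful report is at least as good as any alternative, so it is a dominant strategy.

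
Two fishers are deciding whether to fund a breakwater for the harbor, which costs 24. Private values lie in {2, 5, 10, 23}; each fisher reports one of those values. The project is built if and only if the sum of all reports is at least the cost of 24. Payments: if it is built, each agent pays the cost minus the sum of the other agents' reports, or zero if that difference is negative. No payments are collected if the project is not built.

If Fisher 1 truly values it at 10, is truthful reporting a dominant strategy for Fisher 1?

Check each profile of the others' reports and compare truth against every alternative report.
Others report (23): truth gives 9, best alternative gives 9.
Others report (2): truth gives 0, best alternative gives 0.
Others report (5): truth gives 0, best alternative gives 0.
Others report (10): truth gives 0, best alternative gives 0.
In every case the truthful report is at least as good as any alternative, so it is a dominant strategy.

Yes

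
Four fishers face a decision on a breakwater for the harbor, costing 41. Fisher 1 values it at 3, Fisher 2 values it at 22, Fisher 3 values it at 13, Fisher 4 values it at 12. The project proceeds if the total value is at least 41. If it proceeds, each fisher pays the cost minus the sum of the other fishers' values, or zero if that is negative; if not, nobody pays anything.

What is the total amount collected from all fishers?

20

Total value 50 ≥ cost 41, so it is built.
Fisher 1: others sum to 47; max(0, 41 - 47) = 0.
Fisher 2: others sum to 28; max(0, 41 - 28) = 13.
Fisher 3: others sum to 37; max(0, 41 - 37) = 4.
Fisher 4: others sum to 38; max(0, 41 - 38) = 3.
Total collected = 0 + 13 + 4 + 3 = 20.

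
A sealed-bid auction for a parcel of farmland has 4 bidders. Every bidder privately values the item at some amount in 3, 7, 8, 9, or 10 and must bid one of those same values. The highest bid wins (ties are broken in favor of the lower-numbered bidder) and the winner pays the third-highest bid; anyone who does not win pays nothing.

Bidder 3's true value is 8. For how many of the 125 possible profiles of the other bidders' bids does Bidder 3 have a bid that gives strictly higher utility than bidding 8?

Others bid (3, 3, 9): truth gives 0; bid 9 gives 5 > 0. Violating.
Others bid (3, 3, 10): truth gives 0; bid 10 gives 5 > 0. Violating.
Others bid (3, 7, 9): truth gives 0; bid 9 gives 1 > 0. Violating.
Others bid (3, 7, 10): truth gives 0; bid 10 gives 1 > 0. Violating.
Others bid (3, 3, 3): truth gives 5; no alternative beats it.
Others bid (3, 3, 7): truth gives 5; no alternative beats it.
(Checking all 125 profiles: 24 have a profitable deviation, 101 do not.)

24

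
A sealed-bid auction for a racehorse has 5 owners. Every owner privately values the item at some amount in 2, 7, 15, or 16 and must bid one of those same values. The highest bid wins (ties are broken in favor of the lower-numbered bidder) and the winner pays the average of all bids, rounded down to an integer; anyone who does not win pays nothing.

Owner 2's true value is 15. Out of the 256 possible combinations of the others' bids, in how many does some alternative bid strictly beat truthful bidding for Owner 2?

138

Others bid (2, 2, 2, 2): truth gives 11; bid 7 gives 12 > 11. Violating.
Others bid (2, 2, 2, 7): truth gives 10; bid 7 gives 11 > 10. Violating.
Others bid (2, 2, 2, 16): truth gives 0; bid 16 gives 8 > 0. Violating.
Others bid (2, 2, 7, 2): truth gives 10; bid 7 gives 11 > 10. Violating.
Others bid (2, 2, 2, 15): truth gives 8; no alternative beats it.
Others bid (2, 2, 7, 15): truth gives 7; no alternative beats it.
(Checking all 256 profiles: 138 have a profitable deviation, 118 do not.)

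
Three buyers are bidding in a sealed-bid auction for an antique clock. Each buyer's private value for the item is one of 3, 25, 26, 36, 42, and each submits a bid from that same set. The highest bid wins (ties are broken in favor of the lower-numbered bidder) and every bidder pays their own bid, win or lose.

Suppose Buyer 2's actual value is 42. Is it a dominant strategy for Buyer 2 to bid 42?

No

Consider the case where Buyer 1 bids 3 and Buyer 3 bids 3.
Truthful bid 42: wins, pays 42, utility 42 - 42 = 0.
Bid 25 instead: wins, pays 25, utility 42 - 25 = 17.
Since 17 > 0, bidding 25 is strictly better here, so truthful bidding is not dominant.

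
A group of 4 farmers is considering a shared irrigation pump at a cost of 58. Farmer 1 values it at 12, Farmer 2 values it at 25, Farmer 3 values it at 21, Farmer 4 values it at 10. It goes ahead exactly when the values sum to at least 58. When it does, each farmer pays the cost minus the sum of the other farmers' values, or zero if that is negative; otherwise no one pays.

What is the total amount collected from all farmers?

28

Total value 68 ≥ cost 58, so it is built.
Farmer 1: others sum to 56; max(0, 58 - 56) = 2.
Farmer 2: others sum to 43; max(0, 58 - 43) = 15.
Farmer 3: others sum to 47; max(0, 58 - 47) = 11.
Farmer 4: others sum to 58; max(0, 58 - 58) = 0.
Total collected = 2 + 15 + 11 + 0 = 28.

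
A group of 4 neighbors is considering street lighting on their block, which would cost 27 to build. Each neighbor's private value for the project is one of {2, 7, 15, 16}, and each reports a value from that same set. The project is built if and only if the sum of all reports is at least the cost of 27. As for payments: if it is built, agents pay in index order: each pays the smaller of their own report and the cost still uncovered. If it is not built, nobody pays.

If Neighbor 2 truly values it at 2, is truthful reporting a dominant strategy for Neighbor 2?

Yes

Check each profile of the others' reports and compare truth against every alternative report.
Others report (2, 2, 16): truth gives 0, best alternative gives -5.
Others report (2, 7, 15): truth gives 0, best alternative gives -5.
Others report (2, 7, 16): truth gives 0, best alternative gives -5.
Others report (2, 15, 7): truth gives 0, best alternative gives -5.
Others report (2, 15, 15): truth gives 0, best alternative gives -5.
Others report (2, 15, 16): truth gives 0, best alternative gives -5.
(Remaining 58 profiles checked similarly; truth is weakly best in each.)
In every case the truthful report is at least as good as any alternative, so it is a dominant strategy.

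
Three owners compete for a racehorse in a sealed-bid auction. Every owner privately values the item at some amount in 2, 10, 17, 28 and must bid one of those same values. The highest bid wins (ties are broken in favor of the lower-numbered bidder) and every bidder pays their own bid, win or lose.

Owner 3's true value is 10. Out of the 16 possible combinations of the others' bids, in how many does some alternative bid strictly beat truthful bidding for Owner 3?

15

Others bid (2, 10): truth gives -10; bid 2 gives -2 > -10. Violating.
Others bid (2, 17): truth gives -10; bid 2 gives -2 > -10. Violating.
Others bid (2, 28): truth gives -10; bid 2 gives -2 > -10. Violating.
Others bid (10, 2): truth gives -10; bid 2 gives -2 > -10. Violating.
Others bid (2, 2): truth gives 0; no alternative beats it.
(Checking all 16 profiles: 15 have a profitable deviation, 1 does not.)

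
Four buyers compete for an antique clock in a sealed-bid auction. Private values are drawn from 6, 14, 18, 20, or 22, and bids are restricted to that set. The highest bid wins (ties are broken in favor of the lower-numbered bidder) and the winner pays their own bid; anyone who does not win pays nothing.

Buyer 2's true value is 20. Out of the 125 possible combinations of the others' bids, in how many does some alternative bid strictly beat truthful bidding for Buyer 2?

Others bid (6, 6, 6): truth gives 0; bid 14 gives 6 > 0. Violating.
Others bid (6, 6, 14): truth gives 0; bid 14 gives 6 > 0. Violating.
Others bid (6, 6, 18): truth gives 0; bid 18 gives 2 > 0. Violating.
Others bid (6, 14, 6): truth gives 0; bid 14 gives 6 > 0. Violating.
Others bid (6, 6, 20): truth gives 0; no alternative beats it.
Others bid (6, 6, 22): truth gives 0; no alternative beats it.
(Checking all 125 profiles: 18 have a profitable deviation, 107 do not.)

18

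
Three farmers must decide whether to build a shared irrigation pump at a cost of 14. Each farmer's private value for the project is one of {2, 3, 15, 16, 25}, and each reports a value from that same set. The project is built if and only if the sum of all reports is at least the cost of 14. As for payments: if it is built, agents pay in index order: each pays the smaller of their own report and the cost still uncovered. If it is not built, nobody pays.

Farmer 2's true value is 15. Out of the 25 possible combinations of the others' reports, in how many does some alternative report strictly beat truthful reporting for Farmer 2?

6

Others report (2, 15): truth gives 3; report 2 gives 13 > 3. Violating.
Others report (2, 16): truth gives 3; report 2 gives 13 > 3. Violating.
Others report (2, 25): truth gives 3; report 2 gives 13 > 3. Violating.
Others report (3, 15): truth gives 4; report 2 gives 13 > 4. Violating.
Others report (2, 2): truth gives 3; no alternative beats it.
Others report (2, 3): truth gives 3; no alternative beats it.
(Checking all 25 profiles: 6 have a profitable deviation, 19 do not.)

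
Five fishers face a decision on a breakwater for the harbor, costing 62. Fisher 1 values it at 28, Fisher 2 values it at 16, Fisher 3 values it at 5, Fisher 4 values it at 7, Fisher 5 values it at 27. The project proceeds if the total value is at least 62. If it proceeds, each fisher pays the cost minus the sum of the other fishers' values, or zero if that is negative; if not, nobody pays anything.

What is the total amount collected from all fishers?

Total value 83 ≥ cost 62, so it is built.
Fisher 1: others sum to 55; max(0, 62 - 55) = 7.
Fisher 2: others sum to 67; max(0, 62 - 67) = 0.
Fisher 3: others sum to 78; max(0, 62 - 78) = 0.
Fisher 4: others sum to 76; max(0, 62 - 76) = 0.
Fisher 5: others sum to 56; max(0, 62 - 56) = 6.
Total collected = 7 + 0 + 0 + 0 + 6 = 13.

13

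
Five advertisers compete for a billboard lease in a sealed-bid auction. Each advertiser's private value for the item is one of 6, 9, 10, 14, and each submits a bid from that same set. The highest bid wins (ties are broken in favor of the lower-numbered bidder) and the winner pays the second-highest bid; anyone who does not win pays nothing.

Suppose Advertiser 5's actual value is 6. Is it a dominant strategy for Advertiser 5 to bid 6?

Yes

Check each profile of the others' bids and compare truth against every alternative bid.
Others bid (6, 6, 6, 6): truth gives 0, best alternative gives 0.
Others bid (6, 6, 6, 9): truth gives 0, best alternative gives 0.
Others bid (6, 6, 6, 10): truth gives 0, best alternative gives 0.
Others bid (6, 6, 6, 14): truth gives 0, best alternative gives 0.
Others bid (6, 6, 9, 6): truth gives 0, best alternative gives 0.
Others bid (6, 6, 9, 9): truth gives 0, best alternative gives 0.
(Remaining 250 profiles checked similarly; truth is weakly best in each.)
In every case the truthful bid is at least as good as any alternative, so it is a dominant strategy.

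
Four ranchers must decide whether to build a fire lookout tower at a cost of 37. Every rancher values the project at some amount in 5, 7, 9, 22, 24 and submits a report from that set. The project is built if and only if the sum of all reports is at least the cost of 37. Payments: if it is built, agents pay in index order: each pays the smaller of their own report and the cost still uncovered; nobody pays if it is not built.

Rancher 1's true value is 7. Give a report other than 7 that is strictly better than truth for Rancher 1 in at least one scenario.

5

Suppose Rancher 2 reports 5, Rancher 3 reports 5 and Rancher 4 reports 22.
Report 7: project built, pays 7, utility 7 - 7 = 0.
Report 5: project built, pays 5, utility 7 - 5 = 2.
So reporting 5 beats truth here (2 > 0).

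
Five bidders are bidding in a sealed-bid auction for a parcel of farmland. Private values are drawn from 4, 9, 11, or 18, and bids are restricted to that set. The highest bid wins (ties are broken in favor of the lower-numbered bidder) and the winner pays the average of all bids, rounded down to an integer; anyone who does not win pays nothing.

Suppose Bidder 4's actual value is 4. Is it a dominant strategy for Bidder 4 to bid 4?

Yes

Check each profile of the others' bids and compare truth against every alternative bid.
Others bid (4, 4, 4, 9): truth gives 0, best alternative gives -2.
Others bid (4, 4, 4, 4): truth gives 0, best alternative gives -1.
Others bid (4, 4, 4, 11): truth gives 0, best alternative gives 0.
Others bid (4, 4, 4, 18): truth gives 0, best alternative gives 0.
Others bid (4, 4, 9, 4): truth gives 0, best alternative gives 0.
Others bid (4, 4, 9, 9): truth gives 0, best alternative gives 0.
(Remaining 250 profiles checked similarly; truth is weakly best in each.)
In every case the truthful bid is at least as good as any alternative, so it is a dominant strategy.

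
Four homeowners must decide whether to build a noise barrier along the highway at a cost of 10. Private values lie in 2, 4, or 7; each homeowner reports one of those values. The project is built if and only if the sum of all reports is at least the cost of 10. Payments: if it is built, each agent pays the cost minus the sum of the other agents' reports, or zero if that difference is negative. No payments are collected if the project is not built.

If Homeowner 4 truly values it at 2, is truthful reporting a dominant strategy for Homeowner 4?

Yes

Check each profile of the others' reports and compare truth against every alternative report.
Others report (2, 2, 2): truth gives 0, best alternative gives -2.
Others report (2, 2, 7): truth gives 2, best alternative gives 2.
Others report (2, 4, 4): truth gives 2, best alternative gives 2.
Others report (2, 4, 7): truth gives 2, best alternative gives 2.
Others report (2, 7, 2): truth gives 2, best alternative gives 2.
Others report (2, 7, 4): truth gives 2, best alternative gives 2.
(Remaining 21 profiles checked similarly; truth is weakly best in each.)
In every case the truthful report is at least as good as any alternative, so it is a dominant strategy.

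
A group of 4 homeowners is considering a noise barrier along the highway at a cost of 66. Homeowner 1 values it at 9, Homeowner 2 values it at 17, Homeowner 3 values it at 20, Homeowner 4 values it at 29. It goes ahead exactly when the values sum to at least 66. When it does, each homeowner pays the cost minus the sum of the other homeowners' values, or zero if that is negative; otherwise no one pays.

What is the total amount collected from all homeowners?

39

Total value 75 ≥ cost 66, so it is built.
Homeowner 1: others sum to 66; max(0, 66 - 66) = 0.
Homeowner 2: others sum to 58; max(0, 66 - 58) = 8.
Homeowner 3: others sum to 55; max(0, 66 - 55) = 11.
Homeowner 4: others sum to 46; max(0, 66 - 46) = 20.
Total collected = 0 + 8 + 11 + 20 = 39.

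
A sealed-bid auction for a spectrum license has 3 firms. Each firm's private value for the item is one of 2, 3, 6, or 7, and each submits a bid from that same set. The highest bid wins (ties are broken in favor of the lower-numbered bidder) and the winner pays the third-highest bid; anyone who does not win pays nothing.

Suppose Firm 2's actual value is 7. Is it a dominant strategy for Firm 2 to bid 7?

Yes

Check each profile of the others' bids and compare truth against every alternative bid.
Others bid (2, 7): truth gives 5, best alternative gives 0.
Others bid (6, 2): truth gives 5, best alternative gives 0.
Others bid (3, 7): truth gives 4, best alternative gives 0.
Others bid (6, 3): truth gives 4, best alternative gives 0.
Others bid (6, 6): truth gives 1, best alternative gives 0.
Others bid (6, 7): truth gives 1, best alternative gives 0.
(Remaining 10 profiles checked similarly; truth is weakly best in each.)
In every case the truthful bid is at least as good as any alternative, so it is a dominant strategy.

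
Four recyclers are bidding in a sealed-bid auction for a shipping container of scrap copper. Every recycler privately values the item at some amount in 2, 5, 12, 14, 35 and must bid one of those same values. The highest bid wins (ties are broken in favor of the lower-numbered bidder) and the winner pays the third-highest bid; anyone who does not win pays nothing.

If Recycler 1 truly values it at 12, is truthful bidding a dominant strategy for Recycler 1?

Consider the case where Recycler 2 bids 2, Recycler 3 bids 2 and Recycler 4 bids 14.
Truthful bid 12: loses, pays 0, utility 0.
Bid 14 instead: wins, pays 2, utility 12 - 2 = 10.
Since 10 > 0, bidding 14 is strictly better here, so truthful bidding is not dominant.

No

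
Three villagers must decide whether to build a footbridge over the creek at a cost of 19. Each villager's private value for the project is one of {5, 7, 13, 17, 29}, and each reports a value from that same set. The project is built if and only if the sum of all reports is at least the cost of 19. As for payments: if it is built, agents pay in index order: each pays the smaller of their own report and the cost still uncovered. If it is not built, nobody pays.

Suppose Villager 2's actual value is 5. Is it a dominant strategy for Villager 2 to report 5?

Yes

Check each profile of the others' reports and compare truth against every alternative report.
Others report (5, 7): truth gives 0, best alternative gives -2.
Others report (5, 13): truth gives 0, best alternative gives -2.
Others report (5, 17): truth gives 0, best alternative gives -2.
Others report (5, 29): truth gives 0, best alternative gives -2.
Others report (7, 5): truth gives 0, best alternative gives -2.
Others report (7, 7): truth gives 0, best alternative gives -2.
(Remaining 19 profiles checked similarly; truth is weakly best in each.)
In every case the truthful report is at least as good as any alternative, so it is a dominant strategy.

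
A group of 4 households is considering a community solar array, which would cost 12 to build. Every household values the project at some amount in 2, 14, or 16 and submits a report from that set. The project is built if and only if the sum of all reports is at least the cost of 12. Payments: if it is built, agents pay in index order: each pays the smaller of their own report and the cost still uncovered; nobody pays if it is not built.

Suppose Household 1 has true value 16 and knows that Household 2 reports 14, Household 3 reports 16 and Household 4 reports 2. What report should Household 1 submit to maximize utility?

2

Report 2: project built, pays 2, utility 16 - 2 = 14.
Report 14: project built, pays 12, utility 16 - 12 = 4.
Report 16: project built, pays 12, utility 16 - 12 = 4.
The best choice is 2 with utility 14.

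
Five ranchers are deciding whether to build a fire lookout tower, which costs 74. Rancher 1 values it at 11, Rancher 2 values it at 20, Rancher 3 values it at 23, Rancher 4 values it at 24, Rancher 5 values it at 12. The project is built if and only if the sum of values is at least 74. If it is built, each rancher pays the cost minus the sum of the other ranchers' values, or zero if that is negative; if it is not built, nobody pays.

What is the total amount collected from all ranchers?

Total value 90 ≥ cost 74, so it is built.
Rancher 1: others sum to 79; max(0, 74 - 79) = 0.
Rancher 2: others sum to 70; max(0, 74 - 70) = 4.
Rancher 3: others sum to 67; max(0, 74 - 67) = 7.
Rancher 4: others sum to 66; max(0, 74 - 66) = 8.
Rancher 5: others sum to 78; max(0, 74 - 78) = 0.
Total collected = 0 + 4 + 7 + 8 + 0 = 19.

19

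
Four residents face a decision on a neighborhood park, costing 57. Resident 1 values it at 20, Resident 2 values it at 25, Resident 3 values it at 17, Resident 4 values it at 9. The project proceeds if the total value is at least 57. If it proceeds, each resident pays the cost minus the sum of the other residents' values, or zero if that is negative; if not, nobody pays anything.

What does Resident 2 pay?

Total value 71 ≥ cost 57, so the project is built.
The other residents' values sum to 46.
Cost minus that sum is 57 - 46 = 11.

11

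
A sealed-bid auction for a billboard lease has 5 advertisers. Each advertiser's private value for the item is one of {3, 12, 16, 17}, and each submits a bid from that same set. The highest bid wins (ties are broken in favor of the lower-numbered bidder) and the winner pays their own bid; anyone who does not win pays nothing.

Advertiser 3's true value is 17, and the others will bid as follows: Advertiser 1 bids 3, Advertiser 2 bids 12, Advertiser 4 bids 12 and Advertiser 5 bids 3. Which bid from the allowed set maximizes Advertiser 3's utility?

16

Bid 3: loses, pays 0, utility 0.
Bid 12: loses, pays 0, utility 0.
Bid 16: wins, pays 16, utility 17 - 16 = 1.
Bid 17: wins, pays 17, utility 17 - 17 = 0.
The best choice is 16 with utility 1.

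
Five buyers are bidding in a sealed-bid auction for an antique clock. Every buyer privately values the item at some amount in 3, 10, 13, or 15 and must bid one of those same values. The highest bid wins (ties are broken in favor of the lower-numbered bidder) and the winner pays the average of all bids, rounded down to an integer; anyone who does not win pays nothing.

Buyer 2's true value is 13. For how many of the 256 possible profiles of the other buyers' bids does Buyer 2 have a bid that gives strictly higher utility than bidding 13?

116

Others bid (3, 3, 3, 3): truth gives 8; bid 10 gives 9 > 8. Violating.
Others bid (3, 3, 3, 10): truth gives 7; bid 10 gives 8 > 7. Violating.
Others bid (3, 3, 3, 15): truth gives 0; bid 15 gives 6 > 0. Violating.
Others bid (3, 3, 10, 3): truth gives 7; bid 10 gives 8 > 7. Violating.
Others bid (3, 3, 3, 13): truth gives 6; no alternative beats it.
Others bid (3, 3, 10, 10): truth gives 6; no alternative beats it.
(Checking all 256 profiles: 116 have a profitable deviation, 140 do not.)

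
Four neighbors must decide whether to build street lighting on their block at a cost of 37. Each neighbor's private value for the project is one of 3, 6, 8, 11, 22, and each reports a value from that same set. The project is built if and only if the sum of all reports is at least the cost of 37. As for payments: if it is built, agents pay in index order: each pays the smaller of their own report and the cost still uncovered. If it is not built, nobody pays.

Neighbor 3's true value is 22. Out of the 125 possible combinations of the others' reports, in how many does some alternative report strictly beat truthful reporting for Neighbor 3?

66

Others report (3, 3, 22): truth gives 0; report 11 gives 11 > 0. Violating.
Others report (3, 6, 22): truth gives 0; report 6 gives 16 > 0. Violating.
Others report (3, 8, 22): truth gives 0; report 6 gives 16 > 0. Violating.
Others report (3, 11, 22): truth gives 0; report 3 gives 19 > 0. Violating.
Others report (3, 3, 3): truth gives 0; no alternative beats it.
Others report (3, 3, 6): truth gives 0; no alternative beats it.
(Checking all 125 profiles: 66 have a profitable deviation, 59 do not.)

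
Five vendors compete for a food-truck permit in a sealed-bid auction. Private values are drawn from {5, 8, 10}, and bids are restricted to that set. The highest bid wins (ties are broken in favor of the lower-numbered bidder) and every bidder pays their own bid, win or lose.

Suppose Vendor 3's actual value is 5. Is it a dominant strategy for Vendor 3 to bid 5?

No

Consider the case where Vendor 1 bids 5, Vendor 2 bids 5, Vendor 4 bids 5 and Vendor 5 bids 5.
Truthful bid 5: loses but pays 5, utility -5.
Bid 8 instead: wins, pays 8, utility 5 - 8 = -3.
Since -3 > -5, bidding 8 is strictly better here, so truthful bidding is not dominant.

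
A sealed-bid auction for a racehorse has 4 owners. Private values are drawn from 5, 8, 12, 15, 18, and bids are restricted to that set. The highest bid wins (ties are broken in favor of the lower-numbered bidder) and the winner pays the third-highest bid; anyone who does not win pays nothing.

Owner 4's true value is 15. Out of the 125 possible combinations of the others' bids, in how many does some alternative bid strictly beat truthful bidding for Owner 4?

Others bid (5, 5, 15): truth gives 0; bid 18 gives 10 > 0. Violating.
Others bid (5, 8, 15): truth gives 0; bid 18 gives 7 > 0. Violating.
Others bid (5, 12, 15): truth gives 0; bid 18 gives 3 > 0. Violating.
Others bid (5, 15, 5): truth gives 0; bid 18 gives 10 > 0. Violating.
Others bid (5, 5, 5): truth gives 10; no alternative beats it.
Others bid (5, 5, 8): truth gives 10; no alternative beats it.
(Checking all 125 profiles: 27 have a profitable deviation, 98 do not.)

27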